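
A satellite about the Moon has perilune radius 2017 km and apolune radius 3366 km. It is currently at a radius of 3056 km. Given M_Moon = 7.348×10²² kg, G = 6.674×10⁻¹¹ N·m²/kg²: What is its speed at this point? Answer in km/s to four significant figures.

v ≈ 1.178 km/s

μ = GM = 6.674×10⁻¹¹ × 7.348×10²² = 4.904×10¹² m³/s².
Semi-major axis a = (r_p + r_a)/2 = 2691.5 km = 2.692×10⁶ m.
Vis-viva: v² = μ(2/r − 1/a) = 4.904×10¹² × (6.545×10⁻⁷ − 3.715×10⁻⁷) = 1.387×10⁶ m²/s².
v = 1178 m/s = 1.178 km/s.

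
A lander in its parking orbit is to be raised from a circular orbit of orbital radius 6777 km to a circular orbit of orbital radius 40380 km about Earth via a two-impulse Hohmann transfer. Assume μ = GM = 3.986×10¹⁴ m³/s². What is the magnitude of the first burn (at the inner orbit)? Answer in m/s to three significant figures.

Δv ≈ 2370 m/s

r₁ = 6777 km = 6.777×10⁶ m.
r₂ = 40380 km = 4.038×10⁷ m.
Transfer ellipse a_t = (r₁ + r₂)/2 = 2.358×10⁷ m.
At r₁: circular v_c1 = √(μ/r₁) = 7669 m/s; transfer-perigee v_p = √[μ(2/r₁ − 1/a_t)] = 10040 m/s.
Δv₁ = v_p − v_c1 = 2367 m/s.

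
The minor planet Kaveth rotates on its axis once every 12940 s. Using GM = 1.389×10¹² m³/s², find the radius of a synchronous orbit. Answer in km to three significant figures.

r_sync ≈ 1810 km

A synchronous orbit has period T, so by Kepler's third law a = (μT²/4π²)^(1/3).
μT²/4π² = 1.389×10¹² × (1.294×10⁴)² / 39.48 = 5.891×10¹⁸ m³.
a = 1.806×10⁶ m = 1806.1 km.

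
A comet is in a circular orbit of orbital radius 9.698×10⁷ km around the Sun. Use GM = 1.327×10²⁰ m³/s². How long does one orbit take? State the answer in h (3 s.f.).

r = 9.698×10⁷ km = 9.698×10¹⁰ m.
Kepler's third law: T = 2π√(r³/μ) = 2π√((9.698×10¹⁰)³ / 1.327×10²⁰).
r³/μ = 6.873×10¹² s², so T = 2π × 2.622×10⁶ = 1.647×10⁷ s.
Converting: 1.647×10⁷ s ÷ 3600 = 4576 h.

T ≈ 4580 h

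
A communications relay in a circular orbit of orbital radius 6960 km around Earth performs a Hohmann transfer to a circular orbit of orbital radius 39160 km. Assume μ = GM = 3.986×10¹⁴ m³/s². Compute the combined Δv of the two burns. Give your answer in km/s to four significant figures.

r₁ = 6960 km = 6.960×10⁶ m.
r₂ = 39160 km = 3.916×10⁷ m.
Transfer ellipse a_t = (r₁ + r₂)/2 = 2.306×10⁷ m.
At r₁: circular v_c1 = √(μ/r₁) = 7568 m/s; transfer-perigee v_p = √[μ(2/r₁ − 1/a_t)] = 9862 m/s.
Δv₁ = v_p − v_c1 = 2294 m/s.
At r₂: circular v_c2 = √(μ/r₂) = 3190 m/s; transfer-apogee v_a = √[μ(2/r₂ − 1/a_t)] = 1753 m/s.
Δv₂ = v_c2 − v_a = 1438 m/s.
Total Δv = Δv₁ + Δv₂ = 3732 m/s = 3.732 km/s.

Δv_total ≈ 3.732 km/s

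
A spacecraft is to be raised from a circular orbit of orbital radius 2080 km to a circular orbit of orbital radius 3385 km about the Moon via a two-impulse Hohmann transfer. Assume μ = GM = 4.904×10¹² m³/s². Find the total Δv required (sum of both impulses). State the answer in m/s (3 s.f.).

Δv_total ≈ 327 m/s

r₁ = 2080 km = 2.080×10⁶ m.
r₂ = 3385 km = 3.385×10⁶ m.
Transfer ellipse a_t = (r₁ + r₂)/2 = 2.732×10⁶ m.
At r₁: circular v_c1 = √(μ/r₁) = 1535 m/s; transfer-perilune v_p = √[μ(2/r₁ − 1/a_t)] = 1709 m/s.
Δv₁ = v_p − v_c1 = 173.5 m/s.
At r₂: circular v_c2 = √(μ/r₂) = 1204 m/s; transfer-apolune v_a = √[μ(2/r₂ − 1/a_t)] = 1050 m/s.
Δv₂ = v_c2 − v_a = 153.5 m/s.
Total Δv = Δv₁ + Δv₂ = 327.0 m/s.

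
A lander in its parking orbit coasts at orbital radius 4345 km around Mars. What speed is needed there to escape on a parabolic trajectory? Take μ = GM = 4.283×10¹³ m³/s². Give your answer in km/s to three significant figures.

v_esc ≈ 4.44 km/s

r = 4345 km = 4.345×10⁶ m.
Escape speed v_esc = √(2μ/r) = √(2 × 4.283×10¹³ / 4.345×10⁶) = √(1.971×10⁷) = 4440 m/s.
= 4.440 km/s.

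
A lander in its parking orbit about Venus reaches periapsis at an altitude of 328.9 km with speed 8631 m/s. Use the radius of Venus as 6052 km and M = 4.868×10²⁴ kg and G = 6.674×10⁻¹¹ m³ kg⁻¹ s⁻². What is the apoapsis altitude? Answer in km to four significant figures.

apoapsis altitude ≈ 11340 km

μ = GM = 6.674×10⁻¹¹ × 4.868×10²⁴ = 3.249×10¹⁴ m³/s².
r_p = 6052 + 328.9 = 6380.9 km = 6.381×10⁶ m.
Specific energy ε = v²/2 − μ/r = -1.367×10⁷ J/kg, so a = −μ/(2ε) = 1.188×10⁷ m.
The apsides satisfy r_p + r_a = 2a, so the apoapsis radius is 2a − r_p = 1.739×10⁷ m = 17388 km.
Apoapsis altitude = 17388 − 6052 = 11336 km.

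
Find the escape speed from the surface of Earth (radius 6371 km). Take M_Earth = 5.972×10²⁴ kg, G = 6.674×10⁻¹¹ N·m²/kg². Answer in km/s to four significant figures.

v_esc ≈ 11.19 km/s

μ = GM = 6.674×10⁻¹¹ × 5.972×10²⁴ = 3.986×10¹⁴ m³/s².
r = R = 6.371×10⁶ m.
Escape speed v_esc = √(2μ/r) = √(2 × 3.986×10¹⁴ / 6.371×10⁶) = √(1.251×10⁸) = 11190 m/s.
= 11.19 km/s.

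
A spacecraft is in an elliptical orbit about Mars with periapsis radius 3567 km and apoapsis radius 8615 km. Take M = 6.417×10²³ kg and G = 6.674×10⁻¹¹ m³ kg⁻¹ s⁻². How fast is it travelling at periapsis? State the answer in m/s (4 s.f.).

v ≈ 4121 m/s

μ = GM = 6.674×10⁻¹¹ × 6.417×10²³ = 4.283×10¹³ m³/s².
Semi-major axis a = (r_p + r_a)/2 = 6091.0 km = 6.091×10⁶ m.
Vis-viva: v² = μ(2/r − 1/a) = 4.283×10¹³ × (5.607×10⁻⁷ − 1.642×10⁻⁷) = 1.698×10⁷ m²/s².
v = 4121 m/s.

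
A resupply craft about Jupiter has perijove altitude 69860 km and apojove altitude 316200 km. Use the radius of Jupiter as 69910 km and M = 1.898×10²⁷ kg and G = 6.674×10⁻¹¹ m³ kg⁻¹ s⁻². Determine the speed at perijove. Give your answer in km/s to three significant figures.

μ = GM = 6.674×10⁻¹¹ × 1.898×10²⁷ = 1.267×10¹⁷ m³/s².
r_p = 69910 + 69860 = 139770 km = 1.3977×10⁸ m.
r_a = 69910 + 316200 = 386110 km = 3.8611×10⁸ m.
Semi-major axis a = (r_p + r_a)/2 = 2.6294×10⁵ km = 2.629×10⁸ m.
Vis-viva: v² = μ(2/r − 1/a) = 1.267×10¹⁷ × (1.431×10⁻⁸ − 3.803×10⁻⁹) = 1.331×10⁹ m²/s².
v = 36480 m/s = 36.48 km/s.

v ≈ 36.5 km/s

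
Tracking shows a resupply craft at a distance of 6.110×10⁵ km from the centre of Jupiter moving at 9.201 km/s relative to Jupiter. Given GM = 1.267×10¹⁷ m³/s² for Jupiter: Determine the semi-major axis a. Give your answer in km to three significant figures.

r = 6.110×10⁸ m.
Vis-viva rearranged: 1/a = 2/r − v²/μ = 3.273×10⁻⁹ − 6.682×10⁻¹⁰ = 2.605×10⁻⁹ m⁻¹.
a = 3.839×10⁸ m = 3.8386×10⁵ km.

a ≈ 3.84×10⁵ km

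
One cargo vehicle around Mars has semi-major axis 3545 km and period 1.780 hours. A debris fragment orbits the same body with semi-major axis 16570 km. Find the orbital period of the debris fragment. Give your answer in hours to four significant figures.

T₂ ≈ 17.99 hours

Kepler's third law: T² ∝ a³, so T₂ = T₁ (a₂/a₁)^(3/2).
a₂/a₁ = 4.674, (a₂/a₁)^(3/2) = 10.11.
T₂ = 1.780 × 10.11 = 17.99 hours.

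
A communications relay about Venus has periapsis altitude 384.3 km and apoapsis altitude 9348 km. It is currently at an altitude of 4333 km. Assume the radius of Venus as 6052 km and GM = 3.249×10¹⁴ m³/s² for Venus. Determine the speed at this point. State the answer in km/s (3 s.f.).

r_p = 6052 + 384.3 = 6436.3 km = 6.4363×10⁶ m.
r_a = 6052 + 9348 = 15400 km = 1.5400×10⁷ m.
r = 6052 + 4333 = 10385 km = 1.038×10⁷ m.
Semi-major axis a = (r_p + r_a)/2 = 10918 km = 1.092×10⁷ m.
Vis-viva: v² = μ(2/r − 1/a) = 3.249×10¹⁴ × (1.926×10⁻⁷ − 9.159×10⁻⁸) = 3.281×10⁷ m²/s².
v = 5728 m/s = 5.728 km/s.

v ≈ 5.73 km/s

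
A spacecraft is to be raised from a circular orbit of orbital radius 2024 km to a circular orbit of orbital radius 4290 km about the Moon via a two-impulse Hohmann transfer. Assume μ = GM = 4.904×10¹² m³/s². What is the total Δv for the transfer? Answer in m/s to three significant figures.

r₁ = 2024 km = 2.024×10⁶ m.
r₂ = 4290 km = 4.290×10⁶ m.
Transfer ellipse a_t = (r₁ + r₂)/2 = 3.157×10⁶ m.
At r₁: circular v_c1 = √(μ/r₁) = 1557 m/s; transfer-perilune v_p = √[μ(2/r₁ − 1/a_t)] = 1815 m/s.
Δv₁ = v_p − v_c1 = 257.9 m/s.
At r₂: circular v_c2 = √(μ/r₂) = 1069 m/s; transfer-apolune v_a = √[μ(2/r₂ − 1/a_t)] = 856.1 m/s.
Δv₂ = v_c2 − v_a = 213.1 m/s.
Total Δv = Δv₁ + Δv₂ = 471.0 m/s.

Δv_total ≈ 471 m/s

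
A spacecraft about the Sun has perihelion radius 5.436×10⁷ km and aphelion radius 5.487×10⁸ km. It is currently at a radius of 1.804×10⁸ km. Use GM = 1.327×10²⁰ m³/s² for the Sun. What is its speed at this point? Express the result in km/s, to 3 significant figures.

v ≈ 32.1 km/s

Semi-major axis a = (r_p + r_a)/2 = 3.0153×10⁸ km = 3.015×10¹¹ m.
Vis-viva: v² = μ(2/r − 1/a) = 1.327×10²⁰ × (1.109×10⁻¹¹ − 3.316×10⁻¹²) = 1.031×10⁹ m²/s².
v = 32110 m/s = 32.11 km/s.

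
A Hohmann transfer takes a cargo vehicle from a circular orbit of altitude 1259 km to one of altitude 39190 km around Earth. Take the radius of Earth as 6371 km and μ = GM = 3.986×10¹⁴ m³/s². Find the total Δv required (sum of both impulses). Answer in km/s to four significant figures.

Δv_total ≈ 3.606 km/s

r₁ = 6371 + 1259 = 7630.0 km = 7.6300×10⁶ m.
r₂ = 6371 + 39190 = 45561 km = 4.5561×10⁷ m.
Transfer ellipse a_t = (r₁ + r₂)/2 = 2.660×10⁷ m.
At r₁: circular v_c1 = √(μ/r₁) = 7228 m/s; transfer-perigee v_p = √[μ(2/r₁ − 1/a_t)] = 9460 m/s.
Δv₁ = v_p − v_c1 = 2232 m/s.
At r₂: circular v_c2 = √(μ/r₂) = 2958 m/s; transfer-apogee v_a = √[μ(2/r₂ − 1/a_t)] = 1584 m/s.
Δv₂ = v_c2 − v_a = 1374 m/s.
Total Δv = Δv₁ + Δv₂ = 3606 m/s = 3.606 km/s.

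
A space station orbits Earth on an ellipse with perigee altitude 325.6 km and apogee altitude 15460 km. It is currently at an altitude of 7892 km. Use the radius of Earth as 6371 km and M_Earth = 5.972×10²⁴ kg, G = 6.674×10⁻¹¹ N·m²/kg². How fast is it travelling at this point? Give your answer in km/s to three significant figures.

μ = GM = 6.674×10⁻¹¹ × 5.972×10²⁴ = 3.986×10¹⁴ m³/s².
r_p = 6371 + 325.6 = 6696.6 km = 6.6966×10⁶ m.
r_a = 6371 + 15460 = 21831 km = 2.1831×10⁷ m.
r = 6371 + 7892 = 14263 km = 1.426×10⁷ m.
Semi-major axis a = (r_p + r_a)/2 = 14264 km = 1.426×10⁷ m.
Vis-viva: v² = μ(2/r − 1/a) = 3.986×10¹⁴ × (1.402×10⁻⁷ − 7.011×10⁻⁸) = 2.795×10⁷ m²/s².
v = 5286 m/s = 5.286 km/s.

v ≈ 5.29 km/s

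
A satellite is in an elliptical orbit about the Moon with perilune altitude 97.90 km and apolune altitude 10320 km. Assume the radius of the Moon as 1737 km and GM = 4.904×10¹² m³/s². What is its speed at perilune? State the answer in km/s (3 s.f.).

r_p = 1737 + 97.90 = 1834.9 km = 1.8349×10⁶ m.
r_a = 1737 + 10320 = 12057 km = 1.2057×10⁷ m.
Semi-major axis a = (r_p + r_a)/2 = 6945.9 km = 6.946×10⁶ m.
Vis-viva: v² = μ(2/r − 1/a) = 4.904×10¹² × (1.090×10⁻⁶ − 1.440×10⁻⁷) = 4.639×10⁶ m²/s².
v = 2154 m/s = 2.154 km/s.

v ≈ 2.15 km/s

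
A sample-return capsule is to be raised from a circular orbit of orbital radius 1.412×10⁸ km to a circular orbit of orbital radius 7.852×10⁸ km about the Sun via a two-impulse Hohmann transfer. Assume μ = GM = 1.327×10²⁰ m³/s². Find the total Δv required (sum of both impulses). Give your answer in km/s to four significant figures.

r₁ = 1.412×10⁸ km = 1.412×10¹¹ m.
r₂ = 7.852×10⁸ km = 7.852×10¹¹ m.
Transfer ellipse a_t = (r₁ + r₂)/2 = 4.632×10¹¹ m.
At r₁: circular v_c1 = √(μ/r₁) = 30660 m/s; transfer-perihelion v_p = √[μ(2/r₁ − 1/a_t)] = 39910 m/s.
Δv₁ = v_p − v_c1 = 9258 m/s.
At r₂: circular v_c2 = √(μ/r₂) = 13000 m/s; transfer-aphelion v_a = √[μ(2/r₂ − 1/a_t)] = 7178 m/s.
Δv₂ = v_c2 − v_a = 5822 m/s.
Total Δv = Δv₁ + Δv₂ = 15080 m/s = 15.08 km/s.

Δv_total ≈ 15.08 km/s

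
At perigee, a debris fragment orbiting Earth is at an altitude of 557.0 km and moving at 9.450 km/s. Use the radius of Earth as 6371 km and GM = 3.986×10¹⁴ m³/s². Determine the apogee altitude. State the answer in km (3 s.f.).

r_p = 6371 + 557.0 = 6928.0 km = 6.928×10⁶ m.
Specific energy ε = v²/2 − μ/r = -1.288×10⁷ J/kg, so a = −μ/(2ε) = 1.547×10⁷ m.
The apsides satisfy r_p + r_a = 2a, so the apogee radius is 2a − r_p = 2.401×10⁷ m = 24011 km.
Apogee altitude = 24011 − 6371 = 17640 km.

apogee altitude ≈ 17600 km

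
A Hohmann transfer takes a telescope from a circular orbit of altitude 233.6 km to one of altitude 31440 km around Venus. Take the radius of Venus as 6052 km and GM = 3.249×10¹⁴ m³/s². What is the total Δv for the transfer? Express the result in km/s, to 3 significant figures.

Δv_total ≈ 3.59 km/s

r₁ = 6052 + 233.6 = 6285.6 km = 6.2856×10⁶ m.
r₂ = 6052 + 31440 = 37492 km = 3.7492×10⁷ m.
Transfer ellipse a_t = (r₁ + r₂)/2 = 2.189×10⁷ m.
At r₁: circular v_c1 = √(μ/r₁) = 7190 m/s; transfer-periapsis v_p = √[μ(2/r₁ − 1/a_t)] = 9409 m/s.
Δv₁ = v_p − v_c1 = 2220 m/s.
At r₂: circular v_c2 = √(μ/r₂) = 2944 m/s; transfer-apoapsis v_a = √[μ(2/r₂ − 1/a_t)] = 1577 m/s.
Δv₂ = v_c2 − v_a = 1366 m/s.
Total Δv = Δv₁ + Δv₂ = 3586 m/s = 3.586 km/s.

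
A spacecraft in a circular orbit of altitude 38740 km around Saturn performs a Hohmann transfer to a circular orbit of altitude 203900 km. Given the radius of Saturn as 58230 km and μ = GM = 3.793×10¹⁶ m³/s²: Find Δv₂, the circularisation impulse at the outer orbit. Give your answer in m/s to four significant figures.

r₁ = 58230 + 38740 = 96970 km = 9.6970×10⁷ m.
r₂ = 58230 + 203900 = 262130 km = 2.6213×10⁸ m.
Transfer ellipse a_t = (r₁ + r₂)/2 = 1.796×10⁸ m.
At r₁: circular v_c1 = √(μ/r₁) = 19780 m/s; transfer-perikrone v_p = √[μ(2/r₁ − 1/a_t)] = 23900 m/s.
At r₂: circular v_c2 = √(μ/r₂) = 12030 m/s; transfer-apokrone v_a = √[μ(2/r₂ − 1/a_t)] = 8840 m/s.
Δv₂ = v_c2 − v_a = 3189 m/s.

Δv ≈ 3189 m/s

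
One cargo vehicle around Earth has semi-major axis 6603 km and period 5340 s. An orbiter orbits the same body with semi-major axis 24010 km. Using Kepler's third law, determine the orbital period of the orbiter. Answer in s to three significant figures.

Kepler's third law: T² ∝ a³, so T₂ = T₁ (a₂/a₁)^(3/2).
a₂/a₁ = 3.636, (a₂/a₁)^(3/2) = 6.934.
T₂ = 5340 × 6.934 = 37030 s.

T₂ ≈ 37000 s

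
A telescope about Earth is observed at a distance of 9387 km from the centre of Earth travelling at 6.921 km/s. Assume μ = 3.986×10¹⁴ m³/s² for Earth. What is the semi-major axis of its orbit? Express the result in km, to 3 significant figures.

r = 9.387×10⁶ m.
Specific orbital energy ε = v²/2 − μ/r = (6921)²/2 − 3.986×10¹⁴/9.387×10⁶ = -1.851×10⁷ J/kg.
Since ε = −μ/(2a), a = −μ/(2ε) = 1.077×10⁷ m = 10765 km.

a ≈ 10800 km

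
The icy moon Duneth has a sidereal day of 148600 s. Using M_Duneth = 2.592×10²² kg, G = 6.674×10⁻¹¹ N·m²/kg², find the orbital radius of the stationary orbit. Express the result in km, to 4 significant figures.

μ = GM = 6.674×10⁻¹¹ × 2.592×10²² = 1.730×10¹² m³/s².
A synchronous orbit has period T, so by Kepler's third law a = (μT²/4π²)^(1/3).
μT²/4π² = 1.730×10¹² × (1.486×10⁵)² / 39.48 = 9.676×10²⁰ m³.
a = 9.891×10⁶ m = 9890.8 km.

r_sync ≈ 9891 km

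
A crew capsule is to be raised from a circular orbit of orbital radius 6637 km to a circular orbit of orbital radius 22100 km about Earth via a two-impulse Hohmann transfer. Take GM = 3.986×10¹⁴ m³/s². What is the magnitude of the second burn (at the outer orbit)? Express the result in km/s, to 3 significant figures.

Δv ≈ 1.36 km/s

r₁ = 6637 km = 6.637×10⁶ m.
r₂ = 22100 km = 2.210×10⁷ m.
Transfer ellipse a_t = (r₁ + r₂)/2 = 1.437×10⁷ m.
At r₁: circular v_c1 = √(μ/r₁) = 7750 m/s; transfer-perigee v_p = √[μ(2/r₁ − 1/a_t)] = 9611 m/s.
At r₂: circular v_c2 = √(μ/r₂) = 4247 m/s; transfer-apogee v_a = √[μ(2/r₂ − 1/a_t)] = 2886 m/s.
Δv₂ = v_c2 − v_a = 1361 m/s.
= 1.361 km/s.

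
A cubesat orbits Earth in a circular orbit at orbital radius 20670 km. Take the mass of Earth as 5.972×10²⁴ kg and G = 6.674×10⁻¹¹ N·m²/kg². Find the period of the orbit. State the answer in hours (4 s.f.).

μ = GM = 6.674×10⁻¹¹ × 5.972×10²⁴ = 3.986×10¹⁴ m³/s².
r = 20670 km = 2.067×10⁷ m.
Kepler's third law: T = 2π√(r³/μ) = 2π√((2.067×10⁷)³ / 3.986×10¹⁴).
r³/μ = 2.216×10⁷ s², so T = 2π × 4.707×10³ = 2.958×10⁴ s.
Converting: 2.958×10⁴ s ÷ 3600 = 8.216 hours.

T ≈ 8.216 hours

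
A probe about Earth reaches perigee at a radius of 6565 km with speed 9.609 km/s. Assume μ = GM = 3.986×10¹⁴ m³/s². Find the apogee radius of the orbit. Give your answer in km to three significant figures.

r_p = 6.565×10⁶ m.
Specific energy ε = v²/2 − μ/r = -1.455×10⁷ J/kg, so a = −μ/(2ε) = 1.370×10⁷ m.
The apsides satisfy r_p + r_a = 2a, so the apogee radius is 2a − r_p = 2.083×10⁷ m = 20831 km.

apogee radius ≈ 20800 km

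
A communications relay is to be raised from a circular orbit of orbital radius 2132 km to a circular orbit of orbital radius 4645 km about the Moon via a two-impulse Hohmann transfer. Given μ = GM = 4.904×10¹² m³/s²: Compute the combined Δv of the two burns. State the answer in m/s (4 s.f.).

r₁ = 2132 km = 2.132×10⁶ m.
r₂ = 4645 km = 4.645×10⁶ m.
Transfer ellipse a_t = (r₁ + r₂)/2 = 3.388×10⁶ m.
At r₁: circular v_c1 = √(μ/r₁) = 1517 m/s; transfer-perilune v_p = √[μ(2/r₁ − 1/a_t)] = 1776 m/s.
Δv₁ = v_p − v_c1 = 259.1 m/s.
At r₂: circular v_c2 = √(μ/r₂) = 1028 m/s; transfer-apolune v_a = √[μ(2/r₂ − 1/a_t)] = 815.0 m/s.
Δv₂ = v_c2 − v_a = 212.5 m/s.
Total Δv = Δv₁ + Δv₂ = 471.5 m/s.

Δv_total ≈ 471.5 m/s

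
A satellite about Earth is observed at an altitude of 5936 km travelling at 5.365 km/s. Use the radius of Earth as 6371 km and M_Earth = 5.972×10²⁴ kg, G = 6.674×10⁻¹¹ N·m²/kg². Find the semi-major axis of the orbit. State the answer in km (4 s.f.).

a ≈ 11080 km

μ = GM = 6.674×10⁻¹¹ × 5.972×10²⁴ = 3.986×10¹⁴ m³/s².
r = 6371 + 5936 = 12307 km = 1.231×10⁷ m.
Vis-viva rearranged: 1/a = 2/r − v²/μ = 1.625×10⁻⁷ − 7.222×10⁻⁸ = 9.029×10⁻⁸ m⁻¹.
a = 1.108×10⁷ m = 11075 km.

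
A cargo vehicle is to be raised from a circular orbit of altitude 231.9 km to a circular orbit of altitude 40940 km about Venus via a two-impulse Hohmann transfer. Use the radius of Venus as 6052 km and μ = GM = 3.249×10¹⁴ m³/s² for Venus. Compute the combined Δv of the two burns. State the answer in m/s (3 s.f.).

Δv_total ≈ 3710 m/s

r₁ = 6052 + 231.9 = 6283.9 km = 6.2839×10⁶ m.
r₂ = 6052 + 40940 = 46992 km = 4.6992×10⁷ m.
Transfer ellipse a_t = (r₁ + r₂)/2 = 2.664×10⁷ m.
At r₁: circular v_c1 = √(μ/r₁) = 7191 m/s; transfer-periapsis v_p = √[μ(2/r₁ − 1/a_t)] = 9550 m/s.
Δv₁ = v_p − v_c1 = 2360 m/s.
At r₂: circular v_c2 = √(μ/r₂) = 2629 m/s; transfer-apoapsis v_a = √[μ(2/r₂ − 1/a_t)] = 1277 m/s.
Δv₂ = v_c2 − v_a = 1352 m/s.
Total Δv = Δv₁ + Δv₂ = 3712 m/s.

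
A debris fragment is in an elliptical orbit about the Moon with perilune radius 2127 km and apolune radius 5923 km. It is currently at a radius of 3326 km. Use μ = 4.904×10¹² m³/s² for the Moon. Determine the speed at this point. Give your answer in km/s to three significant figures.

Semi-major axis a = (r_p + r_a)/2 = 4025.0 km = 4.025×10⁶ m.
Vis-viva: v² = μ(2/r − 1/a) = 4.904×10¹² × (6.013×10⁻⁷ − 2.484×10⁻⁷) = 1.731×10⁶ m²/s².
v = 1315 m/s = 1.315 km/s.

v ≈ 1.32 km/s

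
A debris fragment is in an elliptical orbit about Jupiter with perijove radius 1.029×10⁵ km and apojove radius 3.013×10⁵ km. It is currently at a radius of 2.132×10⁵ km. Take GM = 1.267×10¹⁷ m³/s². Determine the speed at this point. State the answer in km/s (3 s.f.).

Semi-major axis a = (r_p + r_a)/2 = 2.0210×10⁵ km = 2.021×10⁸ m.
Vis-viva: v² = μ(2/r − 1/a) = 1.267×10¹⁷ × (9.381×10⁻⁹ − 4.948×10⁻⁹) = 5.616×10⁸ m²/s².
v = 23700 m/s = 23.70 km/s.

v ≈ 23.7 km/s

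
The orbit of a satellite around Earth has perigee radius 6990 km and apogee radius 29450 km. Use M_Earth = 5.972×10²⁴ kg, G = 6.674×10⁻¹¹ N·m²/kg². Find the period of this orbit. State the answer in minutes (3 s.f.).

T ≈ 408 minutes

μ = GM = 6.674×10⁻¹¹ × 5.972×10²⁴ = 3.986×10¹⁴ m³/s².
Semi-major axis a = (r_p + r_a)/2 = (6990.0 + 29450)/2 = 18220 km = 1.822×10⁷ m.
By Kepler's third law T = 2π√(a³/μ) = 2π × 3.896×10³ = 2.448×10⁴ s.
= 407.9 minutes.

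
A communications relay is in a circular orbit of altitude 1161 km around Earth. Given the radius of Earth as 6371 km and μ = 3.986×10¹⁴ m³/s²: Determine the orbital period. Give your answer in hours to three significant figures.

r = 6371 + 1161 = 7532.0 km = 7.5320×10⁶ m.
Kepler's third law: T = 2π√(r³/μ) = 2π√((7.532×10⁶)³ / 3.986×10¹⁴).
r³/μ = 1.072×10⁶ s², so T = 2π × 1.035×10³ = 6.505×10³ s.
Converting: 6.505×10³ s ÷ 3600 = 1.807 hours.

T ≈ 1.81 hours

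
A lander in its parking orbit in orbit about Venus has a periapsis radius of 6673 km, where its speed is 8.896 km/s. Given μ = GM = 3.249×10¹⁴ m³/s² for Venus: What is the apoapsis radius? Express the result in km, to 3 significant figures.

apoapsis radius ≈ 29000 km

r_p = 6.673×10⁶ m.
Specific energy ε = v²/2 − μ/r = -9.119×10⁶ J/kg, so a = −μ/(2ε) = 1.781×10⁷ m.
The apsides satisfy r_p + r_a = 2a, so the apoapsis radius is 2a − r_p = 2.895×10⁷ m = 28955 km.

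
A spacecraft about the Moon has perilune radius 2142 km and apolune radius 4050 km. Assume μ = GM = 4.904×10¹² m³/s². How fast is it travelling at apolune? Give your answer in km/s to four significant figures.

v ≈ 0.9153 km/s

Semi-major axis a = (r_p + r_a)/2 = 3096.0 km = 3.096×10⁶ m.
Vis-viva: v² = μ(2/r − 1/a) = 4.904×10¹² × (4.938×10⁻⁷ − 3.230×10⁻⁷) = 8.377×10⁵ m²/s².
v = 915.3 m/s = 0.9153 km/s.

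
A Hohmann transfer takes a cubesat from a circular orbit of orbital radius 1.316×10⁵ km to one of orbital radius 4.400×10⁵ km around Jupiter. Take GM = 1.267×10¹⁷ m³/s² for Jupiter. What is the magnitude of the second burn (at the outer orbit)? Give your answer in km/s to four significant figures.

Δv ≈ 5.454 km/s

r₁ = 1.316×10⁵ km = 1.316×10⁸ m.
r₂ = 4.400×10⁵ km = 4.400×10⁸ m.
Transfer ellipse a_t = (r₁ + r₂)/2 = 2.858×10⁸ m.
At r₁: circular v_c1 = √(μ/r₁) = 31030 m/s; transfer-perijove v_p = √[μ(2/r₁ − 1/a_t)] = 38500 m/s.
At r₂: circular v_c2 = √(μ/r₂) = 16970 m/s; transfer-apojove v_a = √[μ(2/r₂ − 1/a_t)] = 11510 m/s.
Δv₂ = v_c2 − v_a = 5454 m/s.
= 5.454 km/s.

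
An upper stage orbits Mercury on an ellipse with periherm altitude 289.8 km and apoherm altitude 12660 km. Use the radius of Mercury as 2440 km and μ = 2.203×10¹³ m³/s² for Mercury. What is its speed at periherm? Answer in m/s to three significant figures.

r_p = 2440 + 289.8 = 2729.8 km = 2.7298×10⁶ m.
r_a = 2440 + 12660 = 15100 km = 1.5100×10⁷ m.
Semi-major axis a = (r_p + r_a)/2 = 8914.9 km = 8.915×10⁶ m.
Vis-viva: v² = μ(2/r − 1/a) = 2.203×10¹³ × (7.327×10⁻⁷ − 1.122×10⁻⁷) = 1.367×10⁷ m²/s².
v = 3697 m/s.

v ≈ 3700 m/s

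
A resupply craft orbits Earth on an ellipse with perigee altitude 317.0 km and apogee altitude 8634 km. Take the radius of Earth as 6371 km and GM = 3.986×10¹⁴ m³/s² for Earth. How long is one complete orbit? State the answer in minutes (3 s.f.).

T ≈ 187 minutes

r_p = 6371 + 317.0 = 6688.0 km = 6.6880×10⁶ m.
r_a = 6371 + 8634 = 15005 km = 1.5005×10⁷ m.
Semi-major axis a = (r_p + r_a)/2 = (6688.0 + 15005)/2 = 10846 km = 1.085×10⁷ m.
By Kepler's third law T = 2π√(a³/μ) = 2π × 1.789×10³ = 1.124×10⁴ s.
= 187.4 minutes.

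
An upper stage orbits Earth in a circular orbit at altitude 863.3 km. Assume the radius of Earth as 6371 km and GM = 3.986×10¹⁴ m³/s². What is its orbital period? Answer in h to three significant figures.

r = 6371 + 863.3 = 7234.3 km = 7.2343×10⁶ m.
Kepler's third law: T = 2π√(r³/μ) = 2π√((7.234×10⁶)³ / 3.986×10¹⁴).
r³/μ = 9.498×10⁵ s², so T = 2π × 9.746×10² = 6.124×10³ s.
Converting: 6.124×10³ s ÷ 3600 = 1.701 h.

T ≈ 1.70 h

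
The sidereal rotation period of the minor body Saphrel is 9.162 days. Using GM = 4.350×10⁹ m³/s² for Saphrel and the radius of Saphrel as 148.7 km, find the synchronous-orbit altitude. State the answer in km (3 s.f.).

h_sync ≈ 3950 km

T = 9.162 days = 7.916×10⁵ s.
A synchronous orbit has period T, so by Kepler's third law a = (μT²/4π²)^(1/3).
μT²/4π² = 4.350×10⁹ × (7.916×10⁵)² / 39.48 = 6.905×10¹⁹ m³.
a = 4.102×10⁶ m = 4102.5 km.
Altitude h = a − R = 4102.5 − 148.7 = 3953.8 km.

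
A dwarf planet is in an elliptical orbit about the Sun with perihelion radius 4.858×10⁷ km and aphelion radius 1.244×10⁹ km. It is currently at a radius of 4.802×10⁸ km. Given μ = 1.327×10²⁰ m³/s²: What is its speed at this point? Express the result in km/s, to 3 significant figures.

Semi-major axis a = (r_p + r_a)/2 = 6.4629×10⁸ km = 6.463×10¹¹ m.
Vis-viva: v² = μ(2/r − 1/a) = 1.327×10²⁰ × (4.165×10⁻¹² − 1.547×10⁻¹²) = 3.474×10⁸ m²/s².
v = 18640 m/s = 18.64 km/s.

v ≈ 18.6 km/s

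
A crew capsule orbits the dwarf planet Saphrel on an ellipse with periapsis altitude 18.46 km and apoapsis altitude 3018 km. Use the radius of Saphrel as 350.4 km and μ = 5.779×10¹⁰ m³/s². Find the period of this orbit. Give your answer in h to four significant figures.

T ≈ 18.55 h

r_p = 350.4 + 18.46 = 368.86 km = 3.6886×10⁵ m.
r_a = 350.4 + 3018 = 3368.4 km = 3.3684×10⁶ m.
Semi-major axis a = (r_p + r_a)/2 = (368.86 + 3368.4)/2 = 1868.6 km = 1.869×10⁶ m.
By Kepler's third law T = 2π√(a³/μ) = 2π × 1.063×10⁴ = 6.676×10⁴ s.
= 18.55 h.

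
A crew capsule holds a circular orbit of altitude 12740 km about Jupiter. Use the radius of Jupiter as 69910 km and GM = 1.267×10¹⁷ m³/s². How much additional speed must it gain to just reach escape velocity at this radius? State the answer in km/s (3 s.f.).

Δv ≈ 16.2 km/s

r = 69910 + 12740 = 82650 km = 8.2650×10⁷ m.
Circular speed v_c = √(μ/r) = 39150 m/s.
Escape speed v_esc = √(2μ/r) = √2 × v_c = 55370 m/s.
Δv = v_esc − v_c = 16220 m/s = 16.22 km/s.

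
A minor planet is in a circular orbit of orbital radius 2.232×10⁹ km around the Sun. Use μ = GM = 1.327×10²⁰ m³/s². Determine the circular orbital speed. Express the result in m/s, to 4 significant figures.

r = 2.232×10⁹ km = 2.232×10¹² m.
For a circular orbit v = √(μ/r) = √(1.327×10²⁰ / 2.232×10¹²) = √(5.945×10⁷) = 7711 m/s.

v ≈ 7711 m/s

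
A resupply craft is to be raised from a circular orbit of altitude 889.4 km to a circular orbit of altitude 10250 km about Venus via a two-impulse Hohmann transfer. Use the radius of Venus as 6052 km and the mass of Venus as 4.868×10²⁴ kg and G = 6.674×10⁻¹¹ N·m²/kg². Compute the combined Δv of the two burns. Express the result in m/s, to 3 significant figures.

Δv_total ≈ 2280 m/s

μ = GM = 6.674×10⁻¹¹ × 4.868×10²⁴ = 3.249×10¹⁴ m³/s².
r₁ = 6052 + 889.4 = 6941.4 km = 6.9414×10⁶ m.
r₂ = 6052 + 10250 = 16302 km = 1.6302×10⁷ m.
Transfer ellipse a_t = (r₁ + r₂)/2 = 1.162×10⁷ m.
At r₁: circular v_c1 = √(μ/r₁) = 6841 m/s; transfer-periapsis v_p = √[μ(2/r₁ − 1/a_t)] = 8103 m/s.
Δv₁ = v_p − v_c1 = 1261 m/s.
At r₂: circular v_c2 = √(μ/r₂) = 4464 m/s; transfer-apoapsis v_a = √[μ(2/r₂ − 1/a_t)] = 3450 m/s.
Δv₂ = v_c2 − v_a = 1014 m/s.
Total Δv = Δv₁ + Δv₂ = 2275 m/s.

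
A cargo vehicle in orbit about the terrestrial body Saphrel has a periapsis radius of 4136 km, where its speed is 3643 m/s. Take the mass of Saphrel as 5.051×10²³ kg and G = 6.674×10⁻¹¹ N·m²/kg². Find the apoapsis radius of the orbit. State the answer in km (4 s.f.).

μ = GM = 6.674×10⁻¹¹ × 5.051×10²³ = 3.371×10¹³ m³/s².
r_p = 4.136×10⁶ m.
Specific energy ε = v²/2 − μ/r = -1.515×10⁶ J/kg, so a = −μ/(2ε) = 1.113×10⁷ m.
The apsides satisfy r_p + r_a = 2a, so the apoapsis radius is 2a − r_p = 1.812×10⁷ m = 18119 km.

apoapsis radius ≈ 18120 km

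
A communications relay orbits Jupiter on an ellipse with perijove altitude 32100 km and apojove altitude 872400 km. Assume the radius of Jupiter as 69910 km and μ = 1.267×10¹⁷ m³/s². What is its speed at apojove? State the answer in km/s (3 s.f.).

r_p = 69910 + 32100 = 102010 km = 1.0201×10⁸ m.
r_a = 69910 + 872400 = 942310 km = 9.4231×10⁸ m.
Semi-major axis a = (r_p + r_a)/2 = 5.2216×10⁵ km = 5.222×10⁸ m.
Vis-viva: v² = μ(2/r − 1/a) = 1.267×10¹⁷ × (2.122×10⁻⁹ − 1.915×10⁻⁹) = 2.627×10⁷ m²/s².
v = 5125 m/s = 5.125 km/s.

v ≈ 5.13 km/s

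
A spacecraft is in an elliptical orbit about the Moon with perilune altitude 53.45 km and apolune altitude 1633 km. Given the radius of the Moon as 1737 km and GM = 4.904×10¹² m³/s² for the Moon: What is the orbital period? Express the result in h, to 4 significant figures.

r_p = 1737 + 53.45 = 1790.5 km = 1.7904×10⁶ m.
r_a = 1737 + 1633 = 3370.0 km = 3.3700×10⁶ m.
Semi-major axis a = (r_p + r_a)/2 = (1790.5 + 3370.0)/2 = 2580.2 km = 2.580×10⁶ m.
By Kepler's third law T = 2π√(a³/μ) = 2π × 1.872×10³ = 1.176×10⁴ s.
= 3.267 h.

T ≈ 3.267 h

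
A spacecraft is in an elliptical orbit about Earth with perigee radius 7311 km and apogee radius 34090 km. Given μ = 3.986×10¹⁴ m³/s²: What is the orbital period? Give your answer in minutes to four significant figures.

Semi-major axis a = (r_p + r_a)/2 = (7311.0 + 34090)/2 = 20700 km = 2.070×10⁷ m.
By Kepler's third law T = 2π√(a³/μ) = 2π × 4.717×10³ = 2.964×10⁴ s.
= 494.0 minutes.

T ≈ 494.0 minutes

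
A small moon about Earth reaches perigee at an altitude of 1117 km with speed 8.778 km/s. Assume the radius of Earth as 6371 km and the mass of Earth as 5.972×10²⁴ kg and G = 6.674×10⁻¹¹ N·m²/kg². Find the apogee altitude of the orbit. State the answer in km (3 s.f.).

μ = GM = 6.674×10⁻¹¹ × 5.972×10²⁴ = 3.986×10¹⁴ m³/s².
r_p = 6371 + 1117 = 7488.0 km = 7.488×10⁶ m.
Specific energy ε = v²/2 − μ/r = -1.470×10⁷ J/kg, so a = −μ/(2ε) = 1.356×10⁷ m.
The apsides satisfy r_p + r_a = 2a, so the apogee radius is 2a − r_p = 1.962×10⁷ m = 19623 km.
Apogee altitude = 19623 − 6371 = 13252 km.

apogee altitude ≈ 13300 km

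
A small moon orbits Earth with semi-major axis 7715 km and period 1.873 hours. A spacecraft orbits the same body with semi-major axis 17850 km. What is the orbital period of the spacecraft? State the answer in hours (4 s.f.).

T₂ ≈ 6.592 hours

Kepler's third law: T² ∝ a³, so T₂ = T₁ (a₂/a₁)^(3/2).
a₂/a₁ = 2.314, (a₂/a₁)^(3/2) = 3.519.
T₂ = 1.873 × 3.519 = 6.592 hours.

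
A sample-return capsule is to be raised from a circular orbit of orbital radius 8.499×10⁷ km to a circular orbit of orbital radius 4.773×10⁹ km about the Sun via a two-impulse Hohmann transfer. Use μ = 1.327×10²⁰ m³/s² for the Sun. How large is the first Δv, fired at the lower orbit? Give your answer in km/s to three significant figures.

r₁ = 8.499×10⁷ km = 8.499×10¹⁰ m.
r₂ = 4.773×10⁹ km = 4.773×10¹² m.
Transfer ellipse a_t = (r₁ + r₂)/2 = 2.429×10¹² m.
At r₁: circular v_c1 = √(μ/r₁) = 39510 m/s; transfer-perihelion v_p = √[μ(2/r₁ − 1/a_t)] = 55390 m/s.
Δv₁ = v_p − v_c1 = 15880 m/s.
= 15.88 km/s.

Δv ≈ 15.9 km/s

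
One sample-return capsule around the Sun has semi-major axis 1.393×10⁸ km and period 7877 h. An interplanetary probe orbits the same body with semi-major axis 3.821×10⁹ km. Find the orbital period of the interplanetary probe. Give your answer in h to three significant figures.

Kepler's third law: T² ∝ a³, so T₂ = T₁ (a₂/a₁)^(3/2).
a₂/a₁ = 27.43, (a₂/a₁)^(3/2) = 143.7.
T₂ = 7877 × 143.7 = 1.132×10⁶ h.

T₂ ≈ 1.13×10⁶ h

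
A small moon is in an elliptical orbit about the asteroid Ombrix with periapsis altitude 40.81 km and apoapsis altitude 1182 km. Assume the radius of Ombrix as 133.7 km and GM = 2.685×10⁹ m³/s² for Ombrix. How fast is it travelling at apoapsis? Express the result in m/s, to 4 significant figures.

v ≈ 21.86 m/s

r_p = 133.7 + 40.81 = 174.51 km = 1.7451×10⁵ m.
r_a = 133.7 + 1182 = 1315.7 km = 1.3157×10⁶ m.
Semi-major axis a = (r_p + r_a)/2 = 745.11 km = 7.451×10⁵ m.
Vis-viva: v² = μ(2/r − 1/a) = 2.685×10⁹ × (1.520×10⁻⁶ − 1.342×10⁻⁶) = 4.780×10² m²/s².
v = 21.86 m/s.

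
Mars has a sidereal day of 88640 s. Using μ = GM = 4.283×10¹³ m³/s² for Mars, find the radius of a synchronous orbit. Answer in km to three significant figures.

A synchronous orbit has period T, so by Kepler's third law a = (μT²/4π²)^(1/3).
μT²/4π² = 4.283×10¹³ × (8.864×10⁴)² / 39.48 = 8.524×10²¹ m³.
a = 2.043×10⁷ m = 20428 km.

r_sync ≈ 20400 km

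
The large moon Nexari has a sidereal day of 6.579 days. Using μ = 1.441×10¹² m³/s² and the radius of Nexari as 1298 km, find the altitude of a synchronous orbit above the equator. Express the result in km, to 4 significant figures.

T = 6.579 days = 5.684×10⁵ s.
A synchronous orbit has period T, so by Kepler's third law a = (μT²/4π²)^(1/3).
μT²/4π² = 1.441×10¹² × (5.684×10⁵)² / 39.48 = 1.179×10²² m³.
a = 2.276×10⁷ m = 22762 km.
Altitude h = a − R = 22762 − 1298 = 21464 km.

h_sync ≈ 21460 km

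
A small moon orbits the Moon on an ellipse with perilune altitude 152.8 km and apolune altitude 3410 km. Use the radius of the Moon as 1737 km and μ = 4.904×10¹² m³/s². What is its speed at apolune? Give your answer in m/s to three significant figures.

r_p = 1737 + 152.8 = 1889.8 km = 1.8898×10⁶ m.
r_a = 1737 + 3410 = 5147.0 km = 5.1470×10⁶ m.
Semi-major axis a = (r_p + r_a)/2 = 3518.4 km = 3.518×10⁶ m.
Vis-viva: v² = μ(2/r − 1/a) = 4.904×10¹² × (3.886×10⁻⁷ − 2.842×10⁻⁷) = 5.118×10⁵ m²/s².
v = 715.4 m/s.

v ≈ 715 m/s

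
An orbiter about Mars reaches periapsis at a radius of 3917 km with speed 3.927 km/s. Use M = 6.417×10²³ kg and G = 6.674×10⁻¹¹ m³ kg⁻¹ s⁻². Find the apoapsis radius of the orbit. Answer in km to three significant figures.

apoapsis radius ≈ 9370 km

μ = GM = 6.674×10⁻¹¹ × 6.417×10²³ = 4.283×10¹³ m³/s².
r_p = 3.917×10⁶ m.
Specific energy ε = v²/2 − μ/r = -3.223×10⁶ J/kg, so a = −μ/(2ε) = 6.644×10⁶ m.
The apsides satisfy r_p + r_a = 2a, so the apoapsis radius is 2a − r_p = 9.371×10⁶ m = 9371.1 km.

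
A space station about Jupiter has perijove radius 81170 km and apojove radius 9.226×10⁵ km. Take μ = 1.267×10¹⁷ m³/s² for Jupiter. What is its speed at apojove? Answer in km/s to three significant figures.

v ≈ 4.71 km/s

Semi-major axis a = (r_p + r_a)/2 = 5.0188×10⁵ km = 5.019×10⁸ m.
Vis-viva: v² = μ(2/r − 1/a) = 1.267×10¹⁷ × (2.168×10⁻⁹ − 1.992×10⁻⁹) = 2.221×10⁷ m²/s².
v = 4713 m/s = 4.713 km/s.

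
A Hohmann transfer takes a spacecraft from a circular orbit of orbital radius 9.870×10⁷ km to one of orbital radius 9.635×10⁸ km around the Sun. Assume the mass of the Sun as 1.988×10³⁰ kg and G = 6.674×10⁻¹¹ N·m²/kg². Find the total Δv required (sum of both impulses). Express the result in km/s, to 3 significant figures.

Δv_total ≈ 19.4 km/s

μ = GM = 6.674×10⁻¹¹ × 1.988×10³⁰ = 1.327×10²⁰ m³/s².
r₁ = 9.870×10⁷ km = 9.870×10¹⁰ m.
r₂ = 9.635×10⁸ km = 9.635×10¹¹ m.
Transfer ellipse a_t = (r₁ + r₂)/2 = 5.311×10¹¹ m.
At r₁: circular v_c1 = √(μ/r₁) = 36660 m/s; transfer-perihelion v_p = √[μ(2/r₁ − 1/a_t)] = 49380 m/s.
Δv₁ = v_p − v_c1 = 12720 m/s.
At r₂: circular v_c2 = √(μ/r₂) = 11730 m/s; transfer-aphelion v_a = √[μ(2/r₂ − 1/a_t)] = 5059 m/s.
Δv₂ = v_c2 − v_a = 6676 m/s.
Total Δv = Δv₁ + Δv₂ = 19400 m/s = 19.40 km/s.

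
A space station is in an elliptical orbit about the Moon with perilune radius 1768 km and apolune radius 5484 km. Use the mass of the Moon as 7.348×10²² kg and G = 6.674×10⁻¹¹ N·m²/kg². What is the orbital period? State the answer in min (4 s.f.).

μ = GM = 6.674×10⁻¹¹ × 7.348×10²² = 4.904×10¹² m³/s².
Semi-major axis a = (r_p + r_a)/2 = (1768.0 + 5484.0)/2 = 3626.0 km = 3.626×10⁶ m.
By Kepler's third law T = 2π√(a³/μ) = 2π × 3.118×10³ = 1.959×10⁴ s.
= 326.5 min.

T ≈ 326.5 min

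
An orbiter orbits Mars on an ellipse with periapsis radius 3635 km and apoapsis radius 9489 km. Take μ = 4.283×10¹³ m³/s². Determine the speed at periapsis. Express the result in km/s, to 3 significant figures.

Semi-major axis a = (r_p + r_a)/2 = 6562.0 km = 6.562×10⁶ m.
Vis-viva: v² = μ(2/r − 1/a) = 4.283×10¹³ × (5.502×10⁻⁷ − 1.524×10⁻⁷) = 1.704×10⁷ m²/s².
v = 4128 m/s = 4.128 km/s.

v ≈ 4.13 km/s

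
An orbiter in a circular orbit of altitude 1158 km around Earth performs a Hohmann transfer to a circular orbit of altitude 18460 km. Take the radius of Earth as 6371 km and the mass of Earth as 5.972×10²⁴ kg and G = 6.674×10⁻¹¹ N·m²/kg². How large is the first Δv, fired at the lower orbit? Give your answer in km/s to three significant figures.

μ = GM = 6.674×10⁻¹¹ × 5.972×10²⁴ = 3.986×10¹⁴ m³/s².
r₁ = 6371 + 1158 = 7529.0 km = 7.5290×10⁶ m.
r₂ = 6371 + 18460 = 24831 km = 2.4831×10⁷ m.
Transfer ellipse a_t = (r₁ + r₂)/2 = 1.618×10⁷ m.
At r₁: circular v_c1 = √(μ/r₁) = 7276 m/s; transfer-perigee v_p = √[μ(2/r₁ − 1/a_t)] = 9013 m/s.
Δv₁ = v_p − v_c1 = 1738 m/s.
= 1.738 km/s.

Δv ≈ 1.74 km/s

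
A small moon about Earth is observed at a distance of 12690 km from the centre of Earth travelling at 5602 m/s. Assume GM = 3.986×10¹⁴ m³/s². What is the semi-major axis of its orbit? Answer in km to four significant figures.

r = 1.269×10⁷ m.
Vis-viva rearranged: 1/a = 2/r − v²/μ = 1.576×10⁻⁷ − 7.873×10⁻⁸ = 7.887×10⁻⁸ m⁻¹.
a = 1.268×10⁷ m = 12679 km.

a ≈ 12680 km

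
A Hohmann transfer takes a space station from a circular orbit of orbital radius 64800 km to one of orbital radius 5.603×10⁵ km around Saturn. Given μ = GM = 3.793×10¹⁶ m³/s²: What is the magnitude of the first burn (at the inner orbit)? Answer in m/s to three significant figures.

Δv ≈ 8200 m/s

r₁ = 64800 km = 6.480×10⁷ m.
r₂ = 5.603×10⁵ km = 5.603×10⁸ m.
Transfer ellipse a_t = (r₁ + r₂)/2 = 3.126×10⁸ m.
At r₁: circular v_c1 = √(μ/r₁) = 24190 m/s; transfer-perikrone v_p = √[μ(2/r₁ − 1/a_t)] = 32390 m/s.
Δv₁ = v_p − v_c1 = 8199 m/s.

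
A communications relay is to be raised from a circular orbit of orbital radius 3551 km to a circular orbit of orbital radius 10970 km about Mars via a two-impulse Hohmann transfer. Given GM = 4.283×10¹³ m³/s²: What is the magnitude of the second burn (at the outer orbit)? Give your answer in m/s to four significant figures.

r₁ = 3551 km = 3.551×10⁶ m.
r₂ = 10970 km = 1.097×10⁷ m.
Transfer ellipse a_t = (r₁ + r₂)/2 = 7.260×10⁶ m.
At r₁: circular v_c1 = √(μ/r₁) = 3473 m/s; transfer-periapsis v_p = √[μ(2/r₁ − 1/a_t)] = 4269 m/s.
At r₂: circular v_c2 = √(μ/r₂) = 1976 m/s; transfer-apoapsis v_a = √[μ(2/r₂ − 1/a_t)] = 1382 m/s.
Δv₂ = v_c2 − v_a = 594.1 m/s.

Δv ≈ 594.1 m/s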